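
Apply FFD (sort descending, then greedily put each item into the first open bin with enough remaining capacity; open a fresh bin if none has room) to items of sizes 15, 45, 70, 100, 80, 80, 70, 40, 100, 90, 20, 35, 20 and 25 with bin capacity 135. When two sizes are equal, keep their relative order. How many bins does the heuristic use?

Sorted descending: 100, 100, 90, 80, 80, 70, 70, 45, 40, 35, 25, 20, 20, 15.
  100 → bin 1 (new)  [load 100/135]
  100 → bin 2 (new)  [load 100/135]
  90 → bin 3 (new)  [load 90/135]
  80 → bin 4 (new)  [load 80/135]
  80 → bin 5 (new)  [load 80/135]
  70 → bin 6 (new)  [load 70/135]
  70 → bin 7 (new)  [load 70/135]
  45 → bin 3  [load 135/135]
  40 → bin 4  [load 120/135]
  35 → bin 1  [load 135/135]
  25 → bin 2  [load 125/135]
  20 → bin 5  [load 100/135]
  20 → bin 5  [load 120/135]
  15 → bin 4  [load 135/135]
7 bins opened.

7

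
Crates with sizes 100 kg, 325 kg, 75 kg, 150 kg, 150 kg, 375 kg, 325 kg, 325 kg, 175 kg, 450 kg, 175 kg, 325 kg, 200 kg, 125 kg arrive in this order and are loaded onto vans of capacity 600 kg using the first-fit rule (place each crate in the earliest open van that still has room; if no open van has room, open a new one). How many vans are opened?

7

  100 → van 1 (new)  [load 100/600]
  325 → van 1  [load 425/600]
  75 → van 1  [load 500/600]
  150 → van 2 (new)  [load 150/600]
  150 → van 2  [load 300/600]
  375 → van 3 (new)  [load 375/600]
  325 → van 4 (new)  [load 325/600]
  325 → van 5 (new)  [load 325/600]
  175 → van 2  [load 475/600]
  450 → van 6 (new)  [load 450/600]
  175 → van 3  [load 550/600]
  325 → van 7 (new)  [load 325/600]
  200 → van 4  [load 525/600]
  125 → van 2  [load 600/600]
7 vans opened.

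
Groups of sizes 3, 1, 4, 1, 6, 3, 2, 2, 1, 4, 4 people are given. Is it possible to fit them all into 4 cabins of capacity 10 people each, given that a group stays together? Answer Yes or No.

Yes

A valid assignment using 4 cabins:
  cabin 1: 6 + 4 = 10
  cabin 2: 4 + 4 + 2 = 10
  cabin 3: 3 + 3 + 2 + 1 + 1 = 10
  cabin 4: 1 = 1
Every load is within 10 people, so 4 cabins suffice.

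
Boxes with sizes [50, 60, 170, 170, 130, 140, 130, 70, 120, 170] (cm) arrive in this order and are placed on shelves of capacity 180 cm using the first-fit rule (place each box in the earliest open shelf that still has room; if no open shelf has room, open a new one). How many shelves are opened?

8

  50 → shelf 1 (new)  [load 50/180]
  60 → shelf 1  [load 110/180]
  170 → shelf 2 (new)  [load 170/180]
  170 → shelf 3 (new)  [load 170/180]
  130 → shelf 4 (new)  [load 130/180]
  140 → shelf 5 (new)  [load 140/180]
  130 → shelf 6 (new)  [load 130/180]
  70 → shelf 1  [load 180/180]
  120 → shelf 7 (new)  [load 120/180]
  170 → shelf 8 (new)  [load 170/180]
8 shelves opened.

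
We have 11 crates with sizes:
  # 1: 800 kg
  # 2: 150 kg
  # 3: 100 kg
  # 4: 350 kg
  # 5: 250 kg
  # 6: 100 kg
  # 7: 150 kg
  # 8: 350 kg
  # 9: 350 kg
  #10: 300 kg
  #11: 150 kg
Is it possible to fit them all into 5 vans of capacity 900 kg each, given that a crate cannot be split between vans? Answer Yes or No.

Yes

A valid assignment using 4 vans:
  van 1: 800 + 100 = 900
  van 2: 350 + 350 + 150 = 850
  van 3: 350 + 300 + 250 = 900
  van 4: 150 + 150 + 100 = 400
That uses only 4 ≤ 5, so 5 vans are enough.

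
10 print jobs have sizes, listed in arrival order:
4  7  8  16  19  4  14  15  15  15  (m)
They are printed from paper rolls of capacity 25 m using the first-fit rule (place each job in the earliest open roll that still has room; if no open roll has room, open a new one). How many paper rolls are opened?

7

  4 → roll 1 (new)  [load 4/25]
  7 → roll 1  [load 11/25]
  8 → roll 1  [load 19/25]
  16 → roll 2 (new)  [load 16/25]
  19 → roll 3 (new)  [load 19/25]
  4 → roll 1  [load 23/25]
  14 → roll 4 (new)  [load 14/25]
  15 → roll 5 (new)  [load 15/25]
  15 → roll 6 (new)  [load 15/25]
  15 → roll 7 (new)  [load 15/25]
7 paper rolls opened.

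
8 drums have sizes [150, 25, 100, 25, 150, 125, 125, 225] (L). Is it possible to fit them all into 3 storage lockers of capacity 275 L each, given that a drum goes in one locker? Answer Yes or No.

No

Total = 925 L; ⌈925/275⌉ = 4.
At least 4 storage lockers are required, but only 3 are allowed.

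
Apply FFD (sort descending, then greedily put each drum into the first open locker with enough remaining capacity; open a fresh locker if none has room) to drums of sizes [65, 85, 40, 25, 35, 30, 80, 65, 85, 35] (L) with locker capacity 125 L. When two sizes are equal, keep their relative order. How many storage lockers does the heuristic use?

5

Sorted descending: 85, 85, 80, 65, 65, 40, 35, 35, 30, 25.
  85 → locker 1 (new)  [load 85/125]
  85 → locker 2 (new)  [load 85/125]
  80 → locker 3 (new)  [load 80/125]
  65 → locker 4 (new)  [load 65/125]
  65 → locker 5 (new)  [load 65/125]
  40 → locker 1  [load 125/125]
  35 → locker 2  [load 120/125]
  35 → locker 3  [load 115/125]
  30 → locker 4  [load 95/125]
  25 → locker 4  [load 120/125]
5 storage lockers opened.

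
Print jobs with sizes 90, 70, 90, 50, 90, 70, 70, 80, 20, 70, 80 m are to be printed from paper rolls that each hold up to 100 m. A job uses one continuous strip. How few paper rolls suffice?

10

Total = 90 + 90 + 90 + 80 + 80 + 70 + 70 + 70 + 70 + 50 + 20 = 780 m.
Lower bound: ⌈780/100⌉ = 8 paper rolls.
Also, 9 print jobs each exceed 50 m, and no two of those can share a roll, so at least 9 paper rolls are needed.
A packing using 10 paper rolls:
  roll 1: 90 = 90
  roll 2: 90 = 90
  roll 3: 90 = 90
  roll 4: 80 + 20 = 100
  roll 5: 80 = 80
  roll 6: 70 = 70
  roll 7: 70 = 70
  roll 8: 70 = 70
  roll 9: 70 = 70
  roll 10: 50 = 50
No arrangement into 9 paper rolls stays within capacity, so 10 is optimal.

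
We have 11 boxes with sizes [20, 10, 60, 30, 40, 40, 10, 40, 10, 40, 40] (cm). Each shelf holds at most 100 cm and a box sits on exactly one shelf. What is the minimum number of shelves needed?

4

Total = 60 + 40 + 40 + 40 + 40 + 40 + 30 + 20 + 10 + 10 + 10 = 340 cm.
Lower bound: ⌈340/100⌉ = 4 shelves.
A packing using 4 shelves:
  shelf 1: 60 + 40 = 100
  shelf 2: 40 + 40 + 20 = 100
  shelf 3: 40 + 40 + 10 + 10 = 100
  shelf 4: 30 + 10 = 40
This matches the lower bound, so 4 is optimal.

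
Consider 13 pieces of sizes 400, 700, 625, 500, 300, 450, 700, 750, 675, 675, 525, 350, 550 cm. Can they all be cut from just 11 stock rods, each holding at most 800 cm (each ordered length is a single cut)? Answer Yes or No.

Yes

A valid assignment using 11 stock rods:
  stock rod 1: 750 = 750
  stock rod 2: 700 = 700
  stock rod 3: 700 = 700
  stock rod 4: 675 = 675
  stock rod 5: 675 = 675
  stock rod 6: 625 = 625
  stock rod 7: 550 = 550
  stock rod 8: 525 = 525
  stock rod 9: 500 + 300 = 800
  stock rod 10: 450 + 350 = 800
  stock rod 11: 400 = 400
Every load is within 800 cm, so 11 stock rods suffice.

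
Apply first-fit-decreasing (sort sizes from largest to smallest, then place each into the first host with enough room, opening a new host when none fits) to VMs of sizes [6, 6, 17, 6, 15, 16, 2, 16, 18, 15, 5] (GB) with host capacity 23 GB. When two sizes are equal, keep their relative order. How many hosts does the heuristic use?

Sorted descending: 18, 17, 16, 16, 15, 15, 6, 6, 6, 5, 2.
  18 → host 1 (new)  [load 18/23]
  17 → host 2 (new)  [load 17/23]
  16 → host 3 (new)  [load 16/23]
  16 → host 4 (new)  [load 16/23]
  15 → host 5 (new)  [load 15/23]
  15 → host 6 (new)  [load 15/23]
  6 → host 2  [load 23/23]
  6 → host 3  [load 22/23]
  6 → host 4  [load 22/23]
  5 → host 1  [load 23/23]
  2 → host 5  [load 17/23]
6 hosts opened.

6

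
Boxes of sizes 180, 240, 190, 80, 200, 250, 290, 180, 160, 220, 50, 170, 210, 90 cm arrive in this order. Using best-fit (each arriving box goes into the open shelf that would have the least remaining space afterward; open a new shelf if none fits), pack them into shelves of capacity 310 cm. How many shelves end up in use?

  180 → shelf 1 (new)  [load 180/310]
  240 → shelf 2 (new)  [load 240/310]
  190 → shelf 3 (new)  [load 190/310]
  80 → shelf 3  [load 270/310]
  200 → shelf 4 (new)  [load 200/310]
  250 → shelf 5 (new)  [load 250/310]
  290 → shelf 6 (new)  [load 290/310]
  180 → shelf 7 (new)  [load 180/310]
  160 → shelf 8 (new)  [load 160/310]
  220 → shelf 9 (new)  [load 220/310]
  50 → shelf 5  [load 300/310]
  170 → shelf 10 (new)  [load 170/310]
  210 → shelf 11 (new)  [load 210/310]
  90 → shelf 9  [load 310/310]
11 shelves opened.

11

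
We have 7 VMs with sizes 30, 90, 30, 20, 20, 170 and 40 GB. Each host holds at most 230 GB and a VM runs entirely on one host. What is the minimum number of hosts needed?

Total = 170 + 90 + 40 + 30 + 30 + 20 + 20 = 400 GB.
Lower bound: ⌈400/230⌉ = 2 hosts.
A packing using 2 hosts:
  host 1: 170 + 40 + 20 = 230
  host 2: 90 + 30 + 30 + 20 = 170
This matches the lower bound, so 2 is optimal.

2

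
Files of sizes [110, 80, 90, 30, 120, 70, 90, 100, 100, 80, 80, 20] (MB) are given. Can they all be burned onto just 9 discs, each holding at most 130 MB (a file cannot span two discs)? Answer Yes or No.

Total = 970 MB; ⌈970/130⌉ = 8.
10 files each exceed half the capacity and cannot share a disc, forcing at least 10 discs.
At least 10 discs are required, but only 9 are allowed.

No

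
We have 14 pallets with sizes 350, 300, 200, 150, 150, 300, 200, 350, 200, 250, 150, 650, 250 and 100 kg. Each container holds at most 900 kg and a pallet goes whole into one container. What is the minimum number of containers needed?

Total = 650 + 350 + 350 + 300 + 300 + 250 + 250 + 200 + 200 + 200 + 150 + 150 + 150 + 100 = 3600 kg.
Lower bound: ⌈3600/900⌉ = 4 containers.
A packing using 4 containers:
  container 1: 650 + 250 = 900
  container 2: 350 + 350 + 200 = 900
  container 3: 300 + 300 + 200 + 100 = 900
  container 4: 250 + 200 + 150 + 150 + 150 = 900
This matches the lower bound, so 4 is optimal.

4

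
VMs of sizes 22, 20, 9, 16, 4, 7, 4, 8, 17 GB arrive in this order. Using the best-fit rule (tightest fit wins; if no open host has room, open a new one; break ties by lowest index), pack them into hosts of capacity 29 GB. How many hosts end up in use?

  22 → host 1 (new)  [load 22/29]
  20 → host 2 (new)  [load 20/29]
  9 → host 2  [load 29/29]
  16 → host 3 (new)  [load 16/29]
  4 → host 1  [load 26/29]
  7 → host 3  [load 23/29]
  4 → host 3  [load 27/29]
  8 → host 4 (new)  [load 8/29]
  17 → host 4  [load 25/29]
4 hosts opened.

4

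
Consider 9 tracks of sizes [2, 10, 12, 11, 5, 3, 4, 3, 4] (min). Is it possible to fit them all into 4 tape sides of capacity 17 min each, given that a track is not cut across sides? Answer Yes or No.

Yes

A valid assignment using 4 tape sides:
  side 1: 12 + 5 = 17
  side 2: 11 + 4 + 2 = 17
  side 3: 10 + 4 + 3 = 17
  side 4: 3 = 3
Every load is within 17 min, so 4 tape sides suffice.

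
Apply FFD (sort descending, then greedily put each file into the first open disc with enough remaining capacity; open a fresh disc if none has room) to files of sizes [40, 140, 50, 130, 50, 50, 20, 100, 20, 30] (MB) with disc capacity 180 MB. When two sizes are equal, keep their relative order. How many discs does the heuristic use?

4

Sorted descending: 140, 130, 100, 50, 50, 50, 40, 30, 20, 20.
  140 → disc 1 (new)  [load 140/180]
  130 → disc 2 (new)  [load 130/180]
  100 → disc 3 (new)  [load 100/180]
  50 → disc 2  [load 180/180]
  50 → disc 3  [load 150/180]
  50 → disc 4 (new)  [load 50/180]
  40 → disc 1  [load 180/180]
  30 → disc 3  [load 180/180]
  20 → disc 4  [load 70/180]
  20 → disc 4  [load 90/180]
4 discs opened.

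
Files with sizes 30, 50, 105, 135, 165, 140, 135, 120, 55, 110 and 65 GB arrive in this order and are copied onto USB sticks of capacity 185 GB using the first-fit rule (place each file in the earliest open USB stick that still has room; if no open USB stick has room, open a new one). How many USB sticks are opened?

  30 → USB stick 1 (new)  [load 30/185]
  50 → USB stick 1  [load 80/185]
  105 → USB stick 1  [load 185/185]
  135 → USB stick 2 (new)  [load 135/185]
  165 → USB stick 3 (new)  [load 165/185]
  140 → USB stick 4 (new)  [load 140/185]
  135 → USB stick 5 (new)  [load 135/185]
  120 → USB stick 6 (new)  [load 120/185]
  55 → USB stick 6  [load 175/185]
  110 → USB stick 7 (new)  [load 110/185]
  65 → USB stick 7  [load 175/185]
7 USB sticks opened.

7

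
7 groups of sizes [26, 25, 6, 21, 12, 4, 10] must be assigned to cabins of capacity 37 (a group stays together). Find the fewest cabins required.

3

Total = 26 + 25 + 21 + 12 + 10 + 6 + 4 = 104.
Lower bound: ⌈104/37⌉ = 3 cabins.
A packing using 3 cabins:
  cabin 1: 26 + 10 = 36
  cabin 2: 25 + 12 = 37
  cabin 3: 21 + 6 + 4 = 31
This matches the lower bound, so 3 is optimal.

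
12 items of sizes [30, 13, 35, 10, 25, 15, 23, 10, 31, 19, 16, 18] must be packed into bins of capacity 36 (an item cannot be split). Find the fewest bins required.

Total = 35 + 31 + 30 + 25 + 23 + 19 + 18 + 16 + 15 + 13 + 10 + 10 = 245.
Lower bound: ⌈245/36⌉ = 7 bins.
A packing using 8 bins:
  bin 1: 35 = 35
  bin 2: 31 = 31
  bin 3: 30 = 30
  bin 4: 25 + 10 = 35
  bin 5: 23 + 13 = 36
  bin 6: 19 + 16 = 35
  bin 7: 18 + 15 = 33
  bin 8: 10 = 10
No arrangement into 7 bins stays within capacity, so 8 is optimal.

8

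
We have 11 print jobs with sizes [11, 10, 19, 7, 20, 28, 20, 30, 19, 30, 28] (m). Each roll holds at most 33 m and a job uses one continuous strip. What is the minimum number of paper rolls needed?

Total = 30 + 30 + 28 + 28 + 20 + 20 + 19 + 19 + 11 + 10 + 7 = 222 m.
Lower bound: ⌈222/33⌉ = 7 paper rolls.
Also, 8 print jobs each exceed 33/2 m, and no two of those can share a roll, so at least 8 paper rolls are needed.
A packing using 8 paper rolls:
  roll 1: 30 = 30
  roll 2: 30 = 30
  roll 3: 28 = 28
  roll 4: 28 = 28
  roll 5: 20 + 11 = 31
  roll 6: 20 + 10 = 30
  roll 7: 19 + 7 = 26
  roll 8: 19 = 19
This matches the lower bound, so 8 is optimal.

8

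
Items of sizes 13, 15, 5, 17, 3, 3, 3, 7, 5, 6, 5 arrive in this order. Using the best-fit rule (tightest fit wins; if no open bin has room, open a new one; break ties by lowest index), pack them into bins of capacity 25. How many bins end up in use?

  13 → bin 1 (new)  [load 13/25]
  15 → bin 2 (new)  [load 15/25]
  5 → bin 2  [load 20/25]
  17 → bin 3 (new)  [load 17/25]
  3 → bin 2  [load 23/25]
  3 → bin 3  [load 20/25]
  3 → bin 3  [load 23/25]
  7 → bin 1  [load 20/25]
  5 → bin 1  [load 25/25]
  6 → bin 4 (new)  [load 6/25]
  5 → bin 4  [load 11/25]
4 bins opened.

4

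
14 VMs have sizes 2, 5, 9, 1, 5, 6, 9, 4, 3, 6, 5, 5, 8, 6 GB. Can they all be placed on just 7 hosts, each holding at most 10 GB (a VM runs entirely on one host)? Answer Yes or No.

Total = 74 GB; ⌈74/10⌉ = 8.
At least 8 hosts are required, but only 7 are allowed.

No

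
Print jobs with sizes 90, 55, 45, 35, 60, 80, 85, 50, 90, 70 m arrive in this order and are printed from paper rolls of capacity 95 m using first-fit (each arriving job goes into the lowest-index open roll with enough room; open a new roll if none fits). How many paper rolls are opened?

8

  90 → roll 1 (new)  [load 90/95]
  55 → roll 2 (new)  [load 55/95]
  45 → roll 3 (new)  [load 45/95]
  35 → roll 2  [load 90/95]
  60 → roll 4 (new)  [load 60/95]
  80 → roll 5 (new)  [load 80/95]
  85 → roll 6 (new)  [load 85/95]
  50 → roll 3  [load 95/95]
  90 → roll 7 (new)  [load 90/95]
  70 → roll 8 (new)  [load 70/95]
8 paper rolls opened.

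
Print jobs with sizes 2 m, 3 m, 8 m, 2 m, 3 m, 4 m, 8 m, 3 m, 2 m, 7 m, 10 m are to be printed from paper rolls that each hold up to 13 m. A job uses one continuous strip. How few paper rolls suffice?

Total = 10 + 8 + 8 + 7 + 4 + 3 + 3 + 3 + 2 + 2 + 2 = 52 m.
Lower bound: ⌈52/13⌉ = 4 paper rolls.
A packing using 4 paper rolls:
  roll 1: 10 + 3 = 13
  roll 2: 8 + 3 + 2 = 13
  roll 3: 8 + 3 + 2 = 13
  roll 4: 7 + 4 + 2 = 13
This matches the lower bound, so 4 is optimal.

4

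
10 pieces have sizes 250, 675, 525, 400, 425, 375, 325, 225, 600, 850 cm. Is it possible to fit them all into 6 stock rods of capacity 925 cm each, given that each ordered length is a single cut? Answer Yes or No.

A valid assignment using 6 stock rods:
  stock rod 1: 850 = 850
  stock rod 2: 675 + 250 = 925
  stock rod 3: 600 + 325 = 925
  stock rod 4: 525 + 400 = 925
  stock rod 5: 425 + 375 = 800
  stock rod 6: 225 = 225
Every load is within 925 cm, so 6 stock rods suffice.

Yes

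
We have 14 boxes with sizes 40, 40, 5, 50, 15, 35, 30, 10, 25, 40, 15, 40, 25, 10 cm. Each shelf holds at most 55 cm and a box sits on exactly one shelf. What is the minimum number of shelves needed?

8

Total = 50 + 40 + 40 + 40 + 40 + 35 + 30 + 25 + 25 + 15 + 15 + 10 + 10 + 5 = 380 cm.
Lower bound: ⌈380/55⌉ = 7 shelves.
A packing using 8 shelves:
  shelf 1: 50 + 5 = 55
  shelf 2: 40 + 15 = 55
  shelf 3: 40 + 15 = 55
  shelf 4: 40 + 10 = 50
  shelf 5: 40 + 10 = 50
  shelf 6: 35 = 35
  shelf 7: 30 + 25 = 55
  shelf 8: 25 = 25
No arrangement into 7 shelves stays within capacity, so 8 is optimal.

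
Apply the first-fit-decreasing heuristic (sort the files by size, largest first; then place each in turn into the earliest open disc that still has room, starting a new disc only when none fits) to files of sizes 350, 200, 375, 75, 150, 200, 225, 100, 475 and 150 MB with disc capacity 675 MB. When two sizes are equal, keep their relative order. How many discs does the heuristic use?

Sorted descending: 475, 375, 350, 225, 200, 200, 150, 150, 100, 75.
  475 → disc 1 (new)  [load 475/675]
  375 → disc 2 (new)  [load 375/675]
  350 → disc 3 (new)  [load 350/675]
  225 → disc 2  [load 600/675]
  200 → disc 1  [load 675/675]
  200 → disc 3  [load 550/675]
  150 → disc 4 (new)  [load 150/675]
  150 → disc 4  [load 300/675]
  100 → disc 3  [load 650/675]
  75 → disc 2  [load 675/675]
4 discs opened.

4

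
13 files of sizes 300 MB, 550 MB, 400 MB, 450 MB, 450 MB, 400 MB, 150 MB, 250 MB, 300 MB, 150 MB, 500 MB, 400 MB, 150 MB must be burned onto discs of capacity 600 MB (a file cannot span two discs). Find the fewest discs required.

Total = 550 + 500 + 450 + 450 + 400 + 400 + 400 + 300 + 300 + 250 + 150 + 150 + 150 = 4450 MB.
Lower bound: ⌈4450/600⌉ = 8 discs.
A packing using 9 discs:
  disc 1: 550 = 550
  disc 2: 500 = 500
  disc 3: 450 + 150 = 600
  disc 4: 450 + 150 = 600
  disc 5: 400 + 150 = 550
  disc 6: 400 = 400
  disc 7: 400 = 400
  disc 8: 300 + 300 = 600
  disc 9: 250 = 250
No arrangement into 8 discs stays within capacity, so 9 is optimal.

9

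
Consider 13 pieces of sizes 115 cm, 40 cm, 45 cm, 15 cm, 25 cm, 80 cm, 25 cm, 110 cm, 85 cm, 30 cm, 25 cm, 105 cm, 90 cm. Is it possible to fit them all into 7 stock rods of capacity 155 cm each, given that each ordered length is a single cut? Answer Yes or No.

Yes

A valid assignment using 6 stock rods:
  stock rod 1: 115 + 40 = 155
  stock rod 2: 110 + 45 = 155
  stock rod 3: 105 + 30 + 15 = 150
  stock rod 4: 90 + 25 + 25 = 140
  stock rod 5: 85 + 25 = 110
  stock rod 6: 80 = 80
That uses only 6 ≤ 7, so 7 stock rods are enough.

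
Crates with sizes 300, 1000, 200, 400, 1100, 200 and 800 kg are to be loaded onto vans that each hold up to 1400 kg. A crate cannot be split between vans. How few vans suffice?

3

Total = 1100 + 1000 + 800 + 400 + 300 + 200 + 200 = 4000 kg.
Lower bound: ⌈4000/1400⌉ = 3 vans.
A packing using 3 vans:
  van 1: 1100 + 300 = 1400
  van 2: 1000 + 400 = 1400
  van 3: 800 + 200 + 200 = 1200
This matches the lower bound, so 3 is optimal.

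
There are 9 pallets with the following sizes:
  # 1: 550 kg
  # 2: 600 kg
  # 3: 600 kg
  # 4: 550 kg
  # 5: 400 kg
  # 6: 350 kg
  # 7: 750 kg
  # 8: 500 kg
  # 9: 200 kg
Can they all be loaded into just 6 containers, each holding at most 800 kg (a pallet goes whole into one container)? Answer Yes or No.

No

Total = 4500 kg; ⌈4500/800⌉ = 6.
The bound of 6 does not rule out 6, but exhaustive search shows no assignment into 6 containers of capacity 800 kg exists — the minimum is 7.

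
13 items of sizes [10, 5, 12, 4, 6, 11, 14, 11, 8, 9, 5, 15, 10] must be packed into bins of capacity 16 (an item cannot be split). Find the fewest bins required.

Total = 15 + 14 + 12 + 11 + 11 + 10 + 10 + 9 + 8 + 6 + 5 + 5 + 4 = 120.
Lower bound: ⌈120/16⌉ = 8 bins.
A packing using 9 bins:
  bin 1: 15 = 15
  bin 2: 14 = 14
  bin 3: 12 + 4 = 16
  bin 4: 11 + 5 = 16
  bin 5: 11 + 5 = 16
  bin 6: 10 + 6 = 16
  bin 7: 10 = 10
  bin 8: 9 = 9
  bin 9: 8 = 8
No arrangement into 8 bins stays within capacity, so 9 is optimal.

9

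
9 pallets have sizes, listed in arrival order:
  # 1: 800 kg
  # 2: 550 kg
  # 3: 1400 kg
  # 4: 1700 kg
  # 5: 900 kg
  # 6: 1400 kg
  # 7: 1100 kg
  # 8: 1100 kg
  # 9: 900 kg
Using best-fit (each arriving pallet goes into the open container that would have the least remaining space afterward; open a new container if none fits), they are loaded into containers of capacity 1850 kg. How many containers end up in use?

  800 → container 1 (new)  [load 800/1850]
  550 → container 1  [load 1350/1850]
  1400 → container 2 (new)  [load 1400/1850]
  1700 → container 3 (new)  [load 1700/1850]
  900 → container 4 (new)  [load 900/1850]
  1400 → container 5 (new)  [load 1400/1850]
  1100 → container 6 (new)  [load 1100/1850]
  1100 → container 7 (new)  [load 1100/1850]
  900 → container 4  [load 1800/1850]
7 containers opened.

7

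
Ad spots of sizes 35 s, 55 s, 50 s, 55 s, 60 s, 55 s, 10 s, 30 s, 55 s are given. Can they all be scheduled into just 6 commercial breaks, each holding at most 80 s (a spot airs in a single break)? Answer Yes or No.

Total = 405 s; ⌈405/80⌉ = 6.
The bound of 6 does not rule out 6, but exhaustive search shows no assignment into 6 commercial breaks of capacity 80 s exists — the minimum is 7.

No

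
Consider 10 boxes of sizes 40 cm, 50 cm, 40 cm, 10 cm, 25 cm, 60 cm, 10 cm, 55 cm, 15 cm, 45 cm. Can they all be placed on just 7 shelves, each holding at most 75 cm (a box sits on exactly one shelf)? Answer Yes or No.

Yes

A valid assignment using 6 shelves:
  shelf 1: 60 + 15 = 75
  shelf 2: 55 + 10 + 10 = 75
  shelf 3: 50 + 25 = 75
  shelf 4: 45 = 45
  shelf 5: 40 = 40
  shelf 6: 40 = 40
That uses only 6 ≤ 7, so 7 shelves are enough.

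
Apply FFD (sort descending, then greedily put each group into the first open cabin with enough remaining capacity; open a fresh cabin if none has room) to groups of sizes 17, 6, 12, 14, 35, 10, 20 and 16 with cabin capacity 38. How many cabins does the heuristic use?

Sorted descending: 35, 20, 17, 16, 14, 12, 10, 6.
  35 → cabin 1 (new)  [load 35/38]
  20 → cabin 2 (new)  [load 20/38]
  17 → cabin 2  [load 37/38]
  16 → cabin 3 (new)  [load 16/38]
  14 → cabin 3  [load 30/38]
  12 → cabin 4 (new)  [load 12/38]
  10 → cabin 4  [load 22/38]
  6 → cabin 3  [load 36/38]
4 cabins opened.

4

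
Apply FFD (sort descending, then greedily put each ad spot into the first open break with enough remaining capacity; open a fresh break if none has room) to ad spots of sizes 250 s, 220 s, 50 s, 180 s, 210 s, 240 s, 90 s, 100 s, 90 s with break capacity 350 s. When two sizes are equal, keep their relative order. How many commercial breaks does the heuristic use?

5

Sorted descending: 250, 240, 220, 210, 180, 100, 90, 90, 50.
  250 → break 1 (new)  [load 250/350]
  240 → break 2 (new)  [load 240/350]
  220 → break 3 (new)  [load 220/350]
  210 → break 4 (new)  [load 210/350]
  180 → break 5 (new)  [load 180/350]
  100 → break 1  [load 350/350]
  90 → break 2  [load 330/350]
  90 → break 3  [load 310/350]
  50 → break 4  [load 260/350]
5 commercial breaks opened.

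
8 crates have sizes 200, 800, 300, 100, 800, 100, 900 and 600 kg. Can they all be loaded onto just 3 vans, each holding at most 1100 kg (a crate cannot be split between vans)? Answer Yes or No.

No

Total = 3800 kg; ⌈3800/1100⌉ = 4.
At least 4 vans are required, but only 3 are allowed.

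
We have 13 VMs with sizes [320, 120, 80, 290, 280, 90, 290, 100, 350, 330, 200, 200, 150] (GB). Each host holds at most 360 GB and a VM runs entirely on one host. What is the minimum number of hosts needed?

9

Total = 350 + 330 + 320 + 290 + 290 + 280 + 200 + 200 + 150 + 120 + 100 + 90 + 80 = 2800 GB.
Lower bound: ⌈2800/360⌉ = 8 hosts.
A packing using 9 hosts:
  host 1: 350 = 350
  host 2: 330 = 330
  host 3: 320 = 320
  host 4: 290 = 290
  host 5: 290 = 290
  host 6: 280 + 80 = 360
  host 7: 200 + 150 = 350
  host 8: 200 + 120 = 320
  host 9: 100 + 90 = 190
No arrangement into 8 hosts stays within capacity, so 9 is optimal.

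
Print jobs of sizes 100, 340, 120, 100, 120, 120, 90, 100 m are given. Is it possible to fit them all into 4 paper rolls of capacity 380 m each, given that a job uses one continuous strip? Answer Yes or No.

A valid assignment using 4 paper rolls:
  roll 1: 340 = 340
  roll 2: 120 + 120 + 120 = 360
  roll 3: 100 + 100 + 100 = 300
  roll 4: 90 = 90
Every load is within 380 m, so 4 paper rolls suffice.

Yes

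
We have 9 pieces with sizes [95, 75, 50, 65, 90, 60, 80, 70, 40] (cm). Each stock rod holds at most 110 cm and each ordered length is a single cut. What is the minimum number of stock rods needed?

Total = 95 + 90 + 80 + 75 + 70 + 65 + 60 + 50 + 40 = 625 cm.
Lower bound: ⌈625/110⌉ = 6 stock rods.
Also, 7 pieces each exceed 55 cm, and no two of those can share a stock rod, so at least 7 stock rods are needed.
A packing using 7 stock rods:
  stock rod 1: 95 = 95
  stock rod 2: 90 = 90
  stock rod 3: 80 = 80
  stock rod 4: 75 = 75
  stock rod 5: 70 + 40 = 110
  stock rod 6: 65 = 65
  stock rod 7: 60 + 50 = 110
This matches the lower bound, so 7 is optimal.

7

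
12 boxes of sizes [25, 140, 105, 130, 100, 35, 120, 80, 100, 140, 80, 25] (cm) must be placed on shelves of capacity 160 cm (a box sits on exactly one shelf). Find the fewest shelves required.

Total = 140 + 140 + 130 + 120 + 105 + 100 + 100 + 80 + 80 + 35 + 25 + 25 = 1080 cm.
Lower bound: ⌈1080/160⌉ = 7 shelves.
A packing using 8 shelves:
  shelf 1: 140 = 140
  shelf 2: 140 = 140
  shelf 3: 130 + 25 = 155
  shelf 4: 120 + 35 = 155
  shelf 5: 105 + 25 = 130
  shelf 6: 100 = 100
  shelf 7: 100 = 100
  shelf 8: 80 + 80 = 160
No arrangement into 7 shelves stays within capacity, so 8 is optimal.

8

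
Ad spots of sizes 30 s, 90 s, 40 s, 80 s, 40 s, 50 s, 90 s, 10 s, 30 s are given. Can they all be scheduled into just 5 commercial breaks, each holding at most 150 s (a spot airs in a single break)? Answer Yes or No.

Yes

A valid assignment using 4 commercial breaks:
  break 1: 90 + 50 + 10 = 150
  break 2: 90 + 40 = 130
  break 3: 80 + 40 + 30 = 150
  break 4: 30 = 30
That uses only 4 ≤ 5, so 5 commercial breaks are enough.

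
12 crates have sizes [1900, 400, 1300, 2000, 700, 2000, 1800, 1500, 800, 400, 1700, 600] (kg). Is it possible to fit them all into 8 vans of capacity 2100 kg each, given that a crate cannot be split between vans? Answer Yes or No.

A valid assignment using 8 vans:
  van 1: 2000 = 2000
  van 2: 2000 = 2000
  van 3: 1900 = 1900
  van 4: 1800 = 1800
  van 5: 1700 + 400 = 2100
  van 6: 1500 + 600 = 2100
  van 7: 1300 + 800 = 2100
  van 8: 700 + 400 = 1100
Every load is within 2100 kg, so 8 vans suffice.

Yes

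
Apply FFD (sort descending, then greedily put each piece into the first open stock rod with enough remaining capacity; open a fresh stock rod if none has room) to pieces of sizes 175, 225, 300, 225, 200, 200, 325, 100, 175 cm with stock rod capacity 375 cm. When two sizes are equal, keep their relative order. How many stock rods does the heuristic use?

6

Sorted descending: 325, 300, 225, 225, 200, 200, 175, 175, 100.
  325 → stock rod 1 (new)  [load 325/375]
  300 → stock rod 2 (new)  [load 300/375]
  225 → stock rod 3 (new)  [load 225/375]
  225 → stock rod 4 (new)  [load 225/375]
  200 → stock rod 5 (new)  [load 200/375]
  200 → stock rod 6 (new)  [load 200/375]
  175 → stock rod 5  [load 375/375]
  175 → stock rod 6  [load 375/375]
  100 → stock rod 3  [load 325/375]
6 stock rods opened.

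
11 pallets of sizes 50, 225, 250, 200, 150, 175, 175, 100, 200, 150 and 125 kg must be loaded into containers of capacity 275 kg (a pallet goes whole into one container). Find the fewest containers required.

8

Total = 250 + 225 + 200 + 200 + 175 + 175 + 150 + 150 + 125 + 100 + 50 = 1800 kg.
Lower bound: ⌈1800/275⌉ = 7 containers.
Also, 8 pallets each exceed 275/2 kg, and no two of those can share a container, so at least 8 containers are needed.
A packing using 8 containers:
  container 1: 250 = 250
  container 2: 225 + 50 = 275
  container 3: 200 = 200
  container 4: 200 = 200
  container 5: 175 + 100 = 275
  container 6: 175 = 175
  container 7: 150 + 125 = 275
  container 8: 150 = 150
This matches the lower bound, so 8 is optimal.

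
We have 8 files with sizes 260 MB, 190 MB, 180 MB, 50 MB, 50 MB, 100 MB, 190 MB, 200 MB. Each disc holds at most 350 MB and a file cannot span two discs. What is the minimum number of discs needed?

5

Total = 260 + 200 + 190 + 190 + 180 + 100 + 50 + 50 = 1220 MB.
Lower bound: ⌈1220/350⌉ = 4 discs.
Also, 5 files each exceed 175 MB, and no two of those can share a disc, so at least 5 discs are needed.
A packing using 5 discs:
  disc 1: 260 + 50 = 310
  disc 2: 200 + 100 + 50 = 350
  disc 3: 190 = 190
  disc 4: 190 = 190
  disc 5: 180 = 180
This matches the lower bound, so 5 is optimal.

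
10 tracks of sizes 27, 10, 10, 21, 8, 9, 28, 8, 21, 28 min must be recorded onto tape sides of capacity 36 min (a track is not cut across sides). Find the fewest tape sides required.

Total = 28 + 28 + 27 + 21 + 21 + 10 + 10 + 9 + 8 + 8 = 170 min.
Lower bound: ⌈170/36⌉ = 5 tape sides.
A packing using 5 tape sides:
  side 1: 28 + 8 = 36
  side 2: 28 + 8 = 36
  side 3: 27 + 9 = 36
  side 4: 21 + 10 = 31
  side 5: 21 + 10 = 31
This matches the lower bound, so 5 is optimal.

5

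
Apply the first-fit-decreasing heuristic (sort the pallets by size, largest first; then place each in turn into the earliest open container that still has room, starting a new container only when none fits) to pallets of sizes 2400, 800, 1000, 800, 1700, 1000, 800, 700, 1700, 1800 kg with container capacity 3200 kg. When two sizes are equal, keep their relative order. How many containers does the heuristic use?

Sorted descending: 2400, 1800, 1700, 1700, 1000, 1000, 800, 800, 800, 700.
  2400 → container 1 (new)  [load 2400/3200]
  1800 → container 2 (new)  [load 1800/3200]
  1700 → container 3 (new)  [load 1700/3200]
  1700 → container 4 (new)  [load 1700/3200]
  1000 → container 2  [load 2800/3200]
  1000 → container 3  [load 2700/3200]
  800 → container 1  [load 3200/3200]
  800 → container 4  [load 2500/3200]
  800 → container 5 (new)  [load 800/3200]
  700 → container 4  [load 3200/3200]
5 containers opened.

5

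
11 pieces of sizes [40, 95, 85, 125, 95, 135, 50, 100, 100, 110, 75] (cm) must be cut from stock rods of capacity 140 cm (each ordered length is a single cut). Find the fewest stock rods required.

Total = 135 + 125 + 110 + 100 + 100 + 95 + 95 + 85 + 75 + 50 + 40 = 1010 cm.
Lower bound: ⌈1010/140⌉ = 8 stock rods.
Also, 9 pieces each exceed 70 cm, and no two of those can share a stock rod, so at least 9 stock rods are needed.
A packing using 9 stock rods:
  stock rod 1: 135 = 135
  stock rod 2: 125 = 125
  stock rod 3: 110 = 110
  stock rod 4: 100 + 40 = 140
  stock rod 5: 100 = 100
  stock rod 6: 95 = 95
  stock rod 7: 95 = 95
  stock rod 8: 85 + 50 = 135
  stock rod 9: 75 = 75
This matches the lower bound, so 9 is optimal.

9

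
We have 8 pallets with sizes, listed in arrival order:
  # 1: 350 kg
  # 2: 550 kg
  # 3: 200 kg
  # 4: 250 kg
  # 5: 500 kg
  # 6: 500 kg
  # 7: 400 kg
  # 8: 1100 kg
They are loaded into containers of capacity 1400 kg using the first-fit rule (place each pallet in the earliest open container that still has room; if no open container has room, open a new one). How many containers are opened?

3

  350 → container 1 (new)  [load 350/1400]
  550 → container 1  [load 900/1400]
  200 → container 1  [load 1100/1400]
  250 → container 1  [load 1350/1400]
  500 → container 2 (new)  [load 500/1400]
  500 → container 2  [load 1000/1400]
  400 → container 2  [load 1400/1400]
  1100 → container 3 (new)  [load 1100/1400]
3 containers opened.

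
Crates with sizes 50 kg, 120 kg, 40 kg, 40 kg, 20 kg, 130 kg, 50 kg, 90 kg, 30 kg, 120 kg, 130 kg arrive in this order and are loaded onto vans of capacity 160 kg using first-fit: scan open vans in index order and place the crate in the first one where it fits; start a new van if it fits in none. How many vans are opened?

  50 → van 1 (new)  [load 50/160]
  120 → van 2 (new)  [load 120/160]
  40 → van 1  [load 90/160]
  40 → van 1  [load 130/160]
  20 → van 1  [load 150/160]
  130 → van 3 (new)  [load 130/160]
  50 → van 4 (new)  [load 50/160]
  90 → van 4  [load 140/160]
  30 → van 2  [load 150/160]
  120 → van 5 (new)  [load 120/160]
  130 → van 6 (new)  [load 130/160]
6 vans opened.

6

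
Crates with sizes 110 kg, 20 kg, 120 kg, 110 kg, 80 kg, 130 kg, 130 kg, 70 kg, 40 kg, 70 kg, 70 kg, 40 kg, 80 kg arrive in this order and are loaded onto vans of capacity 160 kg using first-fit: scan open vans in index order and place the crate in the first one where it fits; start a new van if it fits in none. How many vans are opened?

8

  110 → van 1 (new)  [load 110/160]
  20 → van 1  [load 130/160]
  120 → van 2 (new)  [load 120/160]
  110 → van 3 (new)  [load 110/160]
  80 → van 4 (new)  [load 80/160]
  130 → van 5 (new)  [load 130/160]
  130 → van 6 (new)  [load 130/160]
  70 → van 4  [load 150/160]
  40 → van 2  [load 160/160]
  70 → van 7 (new)  [load 70/160]
  70 → van 7  [load 140/160]
  40 → van 3  [load 150/160]
  80 → van 8 (new)  [load 80/160]
8 vans opened.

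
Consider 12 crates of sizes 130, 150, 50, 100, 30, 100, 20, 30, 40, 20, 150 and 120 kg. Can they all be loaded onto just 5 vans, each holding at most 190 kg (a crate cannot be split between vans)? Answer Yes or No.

No

Total = 940 kg; ⌈940/190⌉ = 5.
6 crates each exceed half the capacity and cannot share a van, forcing at least 6 vans.
At least 6 vans are required, but only 5 are allowed.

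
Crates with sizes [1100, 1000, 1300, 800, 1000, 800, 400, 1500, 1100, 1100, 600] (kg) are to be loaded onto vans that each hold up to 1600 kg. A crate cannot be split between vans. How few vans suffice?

8

Total = 1500 + 1300 + 1100 + 1100 + 1100 + 1000 + 1000 + 800 + 800 + 600 + 400 = 10700 kg.
Lower bound: ⌈10700/1600⌉ = 7 vans.
A packing using 8 vans:
  van 1: 1500 = 1500
  van 2: 1300 = 1300
  van 3: 1100 + 400 = 1500
  van 4: 1100 = 1100
  van 5: 1100 = 1100
  van 6: 1000 + 600 = 1600
  van 7: 1000 = 1000
  van 8: 800 + 800 = 1600
No arrangement into 7 vans stays within capacity, so 8 is optimal.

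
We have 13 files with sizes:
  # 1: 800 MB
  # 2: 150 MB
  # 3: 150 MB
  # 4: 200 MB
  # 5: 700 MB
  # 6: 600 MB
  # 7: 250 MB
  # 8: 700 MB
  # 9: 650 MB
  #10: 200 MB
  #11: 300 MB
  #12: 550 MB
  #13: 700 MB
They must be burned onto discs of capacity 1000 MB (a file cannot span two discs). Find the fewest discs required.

7

Total = 800 + 700 + 700 + 700 + 650 + 600 + 550 + 300 + 250 + 200 + 200 + 150 + 150 = 5950 MB.
Lower bound: ⌈5950/1000⌉ = 6 discs.
Also, 7 files each exceed 500 MB, and no two of those can share a disc, so at least 7 discs are needed.
A packing using 7 discs:
  disc 1: 800 + 200 = 1000
  disc 2: 700 + 300 = 1000
  disc 3: 700 + 250 = 950
  disc 4: 700 + 200 = 900
  disc 5: 650 + 150 + 150 = 950
  disc 6: 600 = 600
  disc 7: 550 = 550
This matches the lower bound, so 7 is optimal.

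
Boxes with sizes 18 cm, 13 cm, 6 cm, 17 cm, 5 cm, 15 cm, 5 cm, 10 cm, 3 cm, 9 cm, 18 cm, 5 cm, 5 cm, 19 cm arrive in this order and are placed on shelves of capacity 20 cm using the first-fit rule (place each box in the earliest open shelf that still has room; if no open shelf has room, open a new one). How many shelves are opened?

  18 → shelf 1 (new)  [load 18/20]
  13 → shelf 2 (new)  [load 13/20]
  6 → shelf 2  [load 19/20]
  17 → shelf 3 (new)  [load 17/20]
  5 → shelf 4 (new)  [load 5/20]
  15 → shelf 4  [load 20/20]
  5 → shelf 5 (new)  [load 5/20]
  10 → shelf 5  [load 15/20]
  3 → shelf 3  [load 20/20]
  9 → shelf 6 (new)  [load 9/20]
  18 → shelf 7 (new)  [load 18/20]
  5 → shelf 5  [load 20/20]
  5 → shelf 6  [load 14/20]
  19 → shelf 8 (new)  [load 19/20]
8 shelves opened.

8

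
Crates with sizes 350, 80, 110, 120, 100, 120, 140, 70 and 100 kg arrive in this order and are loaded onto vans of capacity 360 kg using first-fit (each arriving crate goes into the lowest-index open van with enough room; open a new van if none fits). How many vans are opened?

  350 → van 1 (new)  [load 350/360]
  80 → van 2 (new)  [load 80/360]
  110 → van 2  [load 190/360]
  120 → van 2  [load 310/360]
  100 → van 3 (new)  [load 100/360]
  120 → van 3  [load 220/360]
  140 → van 3  [load 360/360]
  70 → van 4 (new)  [load 70/360]
  100 → van 4  [load 170/360]
4 vans opened.

4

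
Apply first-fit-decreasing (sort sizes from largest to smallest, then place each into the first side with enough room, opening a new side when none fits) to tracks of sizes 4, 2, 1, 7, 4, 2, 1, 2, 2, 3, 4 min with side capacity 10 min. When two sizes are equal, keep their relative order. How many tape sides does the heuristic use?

Sorted descending: 7, 4, 4, 4, 3, 2, 2, 2, 2, 1, 1.
  7 → side 1 (new)  [load 7/10]
  4 → side 2 (new)  [load 4/10]
  4 → side 2  [load 8/10]
  4 → side 3 (new)  [load 4/10]
  3 → side 1  [load 10/10]
  2 → side 2  [load 10/10]
  2 → side 3  [load 6/10]
  2 → side 3  [load 8/10]
  2 → side 3  [load 10/10]
  1 → side 4 (new)  [load 1/10]
  1 → side 4  [load 2/10]
4 tape sides opened.

4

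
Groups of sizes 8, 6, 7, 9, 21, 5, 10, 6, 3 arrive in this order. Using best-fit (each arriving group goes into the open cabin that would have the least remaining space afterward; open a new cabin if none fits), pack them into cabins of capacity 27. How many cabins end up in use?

3

  8 → cabin 1 (new)  [load 8/27]
  6 → cabin 1  [load 14/27]
  7 → cabin 1  [load 21/27]
  9 → cabin 2 (new)  [load 9/27]
  21 → cabin 3 (new)  [load 21/27]
  5 → cabin 1  [load 26/27]
  10 → cabin 2  [load 19/27]
  6 → cabin 3  [load 27/27]
  3 → cabin 2  [load 22/27]
3 cabins opened.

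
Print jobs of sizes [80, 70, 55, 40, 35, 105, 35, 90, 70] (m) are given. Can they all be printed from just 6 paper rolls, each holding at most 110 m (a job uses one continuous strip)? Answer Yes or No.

Yes

A valid assignment using 6 paper rolls:
  roll 1: 105 = 105
  roll 2: 90 = 90
  roll 3: 80 = 80
  roll 4: 70 + 40 = 110
  roll 5: 70 + 35 = 105
  roll 6: 55 + 35 = 90
Every load is within 110 m, so 6 paper rolls suffice.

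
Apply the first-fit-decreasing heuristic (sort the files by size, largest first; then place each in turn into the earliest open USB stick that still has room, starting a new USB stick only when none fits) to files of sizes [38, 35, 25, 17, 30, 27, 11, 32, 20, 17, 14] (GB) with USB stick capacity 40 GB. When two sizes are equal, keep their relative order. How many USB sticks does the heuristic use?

Sorted descending: 38, 35, 32, 30, 27, 25, 20, 17, 17, 14, 11.
  38 → USB stick 1 (new)  [load 38/40]
  35 → USB stick 2 (new)  [load 35/40]
  32 → USB stick 3 (new)  [load 32/40]
  30 → USB stick 4 (new)  [load 30/40]
  27 → USB stick 5 (new)  [load 27/40]
  25 → USB stick 6 (new)  [load 25/40]
  20 → USB stick 7 (new)  [load 20/40]
  17 → USB stick 7  [load 37/40]
  17 → USB stick 8 (new)  [load 17/40]
  14 → USB stick 6  [load 39/40]
  11 → USB stick 5  [load 38/40]
8 USB sticks opened.

8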